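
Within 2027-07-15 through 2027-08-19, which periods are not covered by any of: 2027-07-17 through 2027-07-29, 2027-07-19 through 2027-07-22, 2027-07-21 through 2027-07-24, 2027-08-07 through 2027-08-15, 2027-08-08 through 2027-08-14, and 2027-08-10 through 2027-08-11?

The merged coverage is 2027-07-17 through 2027-07-29, 2027-08-07 through 2027-08-15.
Uncovered inside 2027-07-15 through 2027-08-19: 2027-07-15 through 2027-07-16, 2027-07-30 through 2027-08-06, 2027-08-16 through 2027-08-19.

2027-07-15 through 2027-07-16, 2027-07-30 through 2027-08-06, 2027-08-16 through 2027-08-19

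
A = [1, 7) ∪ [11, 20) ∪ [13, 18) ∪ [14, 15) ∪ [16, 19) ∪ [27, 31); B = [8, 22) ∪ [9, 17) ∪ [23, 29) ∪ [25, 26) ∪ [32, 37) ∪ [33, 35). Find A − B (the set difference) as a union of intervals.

[1, 7) ∪ [29, 31)

A, merged: [1, 7), [11, 20), [27, 31).
B, merged: [8, 22), [23, 29), [32, 37).
[1, 7): nothing removed.
[11, 20): entirely removed.
[27, 31) \ B = [29, 31).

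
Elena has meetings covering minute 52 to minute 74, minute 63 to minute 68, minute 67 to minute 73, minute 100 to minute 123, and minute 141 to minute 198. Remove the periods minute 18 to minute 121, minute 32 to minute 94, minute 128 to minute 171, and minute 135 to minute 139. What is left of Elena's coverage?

minute 121 to minute 123, minute 171 to minute 198

First set merges to minute 52 to minute 74, minute 100 to minute 123, minute 141 to minute 198.
Second set merges to minute 18 to minute 121, minute 128 to minute 171.
minute 52 to minute 74: fully covered by B → removed.
minute 100 to minute 123 minus B → minute 121 to minute 123.
minute 141 to minute 198 minus B → minute 171 to minute 198.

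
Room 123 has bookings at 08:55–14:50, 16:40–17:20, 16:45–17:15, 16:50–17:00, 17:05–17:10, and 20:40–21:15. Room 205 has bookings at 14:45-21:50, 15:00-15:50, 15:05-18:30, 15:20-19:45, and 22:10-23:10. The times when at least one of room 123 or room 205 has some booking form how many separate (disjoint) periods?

2

A, merged: 08:55–14:50, 16:40–17:20, 20:40–21:15.
B, merged: 14:45–21:50, 22:10–23:10.
A ∪ B = 08:55–21:50, 22:10–23:10.
That is 2 disjoint pieces.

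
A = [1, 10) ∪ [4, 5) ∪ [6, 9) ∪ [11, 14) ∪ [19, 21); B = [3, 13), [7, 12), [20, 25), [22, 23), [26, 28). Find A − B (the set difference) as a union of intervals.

[1, 3) ∪ [13, 14) ∪ [19, 20)

A, merged: [1, 10), [11, 14), [19, 21).
B, merged: [3, 13), [20, 25), [26, 28).
[1, 10) \ B = [1, 3).
[11, 14) \ B = [13, 14).
[19, 21) \ B = [19, 20).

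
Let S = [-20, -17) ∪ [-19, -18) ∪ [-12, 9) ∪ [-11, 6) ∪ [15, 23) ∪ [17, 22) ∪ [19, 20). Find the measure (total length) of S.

32

Merged: [-20, -17), [-12, 9), [15, 23).
Lengths: 3 + 21 + 8 = 32.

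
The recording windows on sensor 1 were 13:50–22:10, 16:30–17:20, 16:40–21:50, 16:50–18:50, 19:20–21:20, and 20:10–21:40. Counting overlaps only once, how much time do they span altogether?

Merged: 13:50–22:10.
Length: 8 h 20 min.

8 h 20 min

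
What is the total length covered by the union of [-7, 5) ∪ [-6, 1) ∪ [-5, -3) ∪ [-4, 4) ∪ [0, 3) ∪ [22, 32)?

Merged: [-7, 5), [22, 32).
Lengths: 12 + 10 = 22.

22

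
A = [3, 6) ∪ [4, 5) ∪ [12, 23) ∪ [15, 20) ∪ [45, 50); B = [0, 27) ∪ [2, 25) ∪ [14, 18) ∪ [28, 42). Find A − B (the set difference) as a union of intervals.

[45, 50)

Merge the first list: [3, 6), [12, 23), [45, 50).
Merge the second list: [0, 27), [28, 42).
[3, 6) lies entirely inside B → drops out.
[12, 23) lies entirely inside B → drops out.
[45, 50) is untouched.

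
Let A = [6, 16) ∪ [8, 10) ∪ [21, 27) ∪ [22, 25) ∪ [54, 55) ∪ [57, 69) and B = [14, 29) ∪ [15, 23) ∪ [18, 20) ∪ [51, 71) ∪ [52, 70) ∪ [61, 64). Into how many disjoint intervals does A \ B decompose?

Merge the first list: [6, 16), [21, 27), [54, 55), [57, 69).
Merge the second list: [14, 29), [51, 71).
A \ B = [6, 14).
That is 1 disjoint piece.

1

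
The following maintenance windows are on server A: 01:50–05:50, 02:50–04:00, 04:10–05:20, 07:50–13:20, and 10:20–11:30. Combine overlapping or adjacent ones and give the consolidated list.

02:50-04:00 overlaps/touches 01:50-05:50 → extend to 01:50-05:50.
04:10-05:20 overlaps/touches 01:50-05:50 → extend to 01:50-05:50.
07:50-13:20 is disjoint → start new block.
10:20-11:30 overlaps/touches 07:50-13:20 → extend to 07:50-13:20.

01:50-05:50, 07:50-13:20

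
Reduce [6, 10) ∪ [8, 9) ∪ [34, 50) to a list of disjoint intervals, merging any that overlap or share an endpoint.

[6, 10) ∪ [34, 50)

[8, 9) overlaps/touches [6, 10) → extend to [6, 10).
[34, 50) is disjoint → start new block.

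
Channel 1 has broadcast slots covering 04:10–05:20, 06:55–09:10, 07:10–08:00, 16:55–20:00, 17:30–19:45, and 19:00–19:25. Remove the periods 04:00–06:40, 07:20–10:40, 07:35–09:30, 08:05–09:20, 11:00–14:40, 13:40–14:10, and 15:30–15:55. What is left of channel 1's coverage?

First set merges to 04:10-05:20, 06:55-09:10, 16:55-20:00.
Second set merges to 04:00-06:40, 07:20-10:40, 11:00-14:40, 15:30-15:55.
04:10-05:20 lies entirely inside B → drops out.
06:55-09:10 with B removed leaves 06:55-07:20.
16:55-20:00 is untouched.

06:55-07:20, 16:55-20:00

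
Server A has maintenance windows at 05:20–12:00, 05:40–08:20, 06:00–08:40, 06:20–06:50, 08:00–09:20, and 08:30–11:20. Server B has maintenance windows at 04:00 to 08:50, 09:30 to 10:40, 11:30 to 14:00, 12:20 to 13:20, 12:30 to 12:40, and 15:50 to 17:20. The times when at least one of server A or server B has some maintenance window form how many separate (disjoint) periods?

2

A, merged: 05:20–12:00.
B, merged: 04:00–08:50, 09:30–10:40, 11:30–14:00, 15:50–17:20.
A ∪ B = 04:00–14:00, 15:50–17:20.
That is 2 disjoint pieces.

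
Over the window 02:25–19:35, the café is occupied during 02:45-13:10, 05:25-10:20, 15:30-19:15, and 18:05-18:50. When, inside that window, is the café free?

Covered (merged): 02:45–13:10, 15:30–19:15.
Uncovered inside 02:25–19:35: 02:25–02:45, 13:10–15:30, 19:15–19:35.

02:25–02:45, 13:10–15:30, 19:15–19:35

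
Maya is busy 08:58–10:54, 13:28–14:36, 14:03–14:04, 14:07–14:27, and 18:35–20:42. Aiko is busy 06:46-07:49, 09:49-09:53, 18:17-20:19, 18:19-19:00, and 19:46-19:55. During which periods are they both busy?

09:49–09:53, 18:35–20:19

First set merges to 08:58–10:54, 13:28–14:36, 18:35–20:42.
Second set merges to 06:46–07:49, 09:49–09:53, 18:17–20:19.
08:58–10:54 meets the second set on 09:49–09:53.
13:28–14:36: no overlap with the second set.
18:35–20:42 meets the second set on 18:35–20:19.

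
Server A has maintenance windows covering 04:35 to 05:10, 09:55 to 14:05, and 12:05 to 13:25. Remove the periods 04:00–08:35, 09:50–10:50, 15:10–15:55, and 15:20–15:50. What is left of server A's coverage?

10:50–14:05

Merge the first list: 04:35–05:10, 09:55–14:05.
Merge the second list: 04:00–08:35, 09:50–10:50, 15:10–15:55.
04:35–05:10: entirely removed.
09:55–14:05 \ B = 10:50–14:05.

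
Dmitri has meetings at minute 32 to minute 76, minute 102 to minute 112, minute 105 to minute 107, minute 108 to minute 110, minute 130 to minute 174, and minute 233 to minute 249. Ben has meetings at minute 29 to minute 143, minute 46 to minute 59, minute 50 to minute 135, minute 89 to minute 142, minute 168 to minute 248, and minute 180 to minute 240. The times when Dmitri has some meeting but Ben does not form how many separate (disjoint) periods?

2

A, merged: minute 32 to minute 76, minute 102 to minute 112, minute 130 to minute 174, minute 233 to minute 249.
B, merged: minute 29 to minute 143, minute 168 to minute 248.
A \ B = minute 143 to minute 168, minute 248 to minute 249.
That is 2 disjoint pieces.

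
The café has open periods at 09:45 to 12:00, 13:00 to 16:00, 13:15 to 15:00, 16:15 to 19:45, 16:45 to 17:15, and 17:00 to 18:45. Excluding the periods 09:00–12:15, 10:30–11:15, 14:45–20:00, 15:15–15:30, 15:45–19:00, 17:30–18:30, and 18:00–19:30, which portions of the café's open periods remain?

13:00–14:45

A, merged: 09:45–12:00, 13:00–16:00, 16:15–19:45.
B, merged: 09:00–12:15, 14:45–20:00.
09:45–12:00 lies entirely inside B → drops out.
13:00–16:00 with B removed leaves 13:00–14:45.
16:15–19:45 lies entirely inside B → drops out.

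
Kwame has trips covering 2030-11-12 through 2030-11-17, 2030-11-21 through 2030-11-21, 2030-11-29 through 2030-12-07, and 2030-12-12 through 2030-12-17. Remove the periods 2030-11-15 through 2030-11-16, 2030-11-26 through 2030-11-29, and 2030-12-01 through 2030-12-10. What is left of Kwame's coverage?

2030-11-12 through 2030-11-17 minus B → 2030-11-12 through 2030-11-14, 2030-11-17 through 2030-11-17.
2030-11-21 through 2030-11-21: no B overlap → unchanged.
2030-11-29 through 2030-12-07 minus B → 2030-11-30 through 2030-11-30.
2030-12-12 through 2030-12-17: no B overlap → unchanged.

2030-11-12 through 2030-11-14, 2030-11-17 through 2030-11-17, 2030-11-21 through 2030-11-21, 2030-11-30 through 2030-11-30, 2030-12-12 through 2030-12-17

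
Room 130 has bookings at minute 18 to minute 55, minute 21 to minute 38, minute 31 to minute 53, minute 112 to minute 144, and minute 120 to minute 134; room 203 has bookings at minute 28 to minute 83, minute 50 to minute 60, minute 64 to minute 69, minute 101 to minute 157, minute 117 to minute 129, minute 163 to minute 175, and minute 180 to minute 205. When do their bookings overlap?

minute 28 to minute 55, minute 112 to minute 144

A, merged: minute 18 to minute 55, minute 112 to minute 144.
B, merged: minute 28 to minute 83, minute 101 to minute 157, minute 163 to minute 175, minute 180 to minute 205.
minute 18 to minute 55 meets the second set on minute 28 to minute 55.
minute 112 to minute 144 meets the second set on minute 112 to minute 144.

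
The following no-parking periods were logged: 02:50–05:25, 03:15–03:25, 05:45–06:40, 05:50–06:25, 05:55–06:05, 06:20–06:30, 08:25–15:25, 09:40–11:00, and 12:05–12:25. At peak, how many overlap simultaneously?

Sweep endpoints in order; track running count of active intervals.
Peak of 3 reached at 05:55.

3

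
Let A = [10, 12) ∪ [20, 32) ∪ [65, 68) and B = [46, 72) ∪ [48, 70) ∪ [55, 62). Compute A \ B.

B, merged: [46, 72).
[10, 12): no B overlap → unchanged.
[20, 32): no B overlap → unchanged.
[65, 68): fully covered by B → removed.

[10, 12) ∪ [20, 32)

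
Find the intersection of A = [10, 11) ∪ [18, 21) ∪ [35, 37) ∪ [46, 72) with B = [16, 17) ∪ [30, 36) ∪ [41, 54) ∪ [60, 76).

[10, 11): no overlap with the second set.
[18, 21): no overlap with the second set.
[35, 37) meets the second set on [35, 36).
[46, 72) meets the second set on [46, 54), [60, 72).

[35, 36) ∪ [46, 54) ∪ [60, 72)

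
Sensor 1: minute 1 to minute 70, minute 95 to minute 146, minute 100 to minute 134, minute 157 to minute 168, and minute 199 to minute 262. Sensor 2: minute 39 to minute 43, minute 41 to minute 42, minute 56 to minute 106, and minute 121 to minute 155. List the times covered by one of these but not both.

minute 1 to minute 39, minute 43 to minute 56, minute 70 to minute 95, minute 106 to minute 121, minute 146 to minute 155, minute 157 to minute 168, minute 199 to minute 262

A, merged: minute 1 to minute 70, minute 95 to minute 146, minute 157 to minute 168, minute 199 to minute 262.
B, merged: minute 39 to minute 43, minute 56 to minute 106, minute 121 to minute 155.
A but not B: minute 1 to minute 39, minute 43 to minute 56, minute 106 to minute 121, minute 157 to minute 168, minute 199 to minute 262.
B but not A: minute 70 to minute 95, minute 146 to minute 155.
Combining gives A △ B.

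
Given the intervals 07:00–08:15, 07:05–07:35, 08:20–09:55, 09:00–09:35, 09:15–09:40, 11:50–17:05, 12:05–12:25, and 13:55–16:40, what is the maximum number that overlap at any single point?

3

Sweep endpoints in order; track running count of active intervals.
Peak of 3 reached at 09:15.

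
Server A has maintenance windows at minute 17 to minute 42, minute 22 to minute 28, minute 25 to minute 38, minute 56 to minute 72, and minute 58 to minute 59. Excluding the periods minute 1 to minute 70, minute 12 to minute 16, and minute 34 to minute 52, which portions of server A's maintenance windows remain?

First set merges to minute 17 to minute 42, minute 56 to minute 72.
Second set merges to minute 1 to minute 70.
minute 17 to minute 42: fully covered by B → removed.
minute 56 to minute 72 minus B → minute 70 to minute 72.

minute 70 to minute 72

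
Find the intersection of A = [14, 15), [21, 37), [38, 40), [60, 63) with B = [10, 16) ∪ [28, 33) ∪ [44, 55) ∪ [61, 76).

[14, 15) ∪ [28, 33) ∪ [61, 63)

[14, 15) overlaps B on [14, 15).
[21, 37) overlaps B on [28, 33).
[38, 40) falls entirely outside B.
[60, 63) overlaps B on [61, 63).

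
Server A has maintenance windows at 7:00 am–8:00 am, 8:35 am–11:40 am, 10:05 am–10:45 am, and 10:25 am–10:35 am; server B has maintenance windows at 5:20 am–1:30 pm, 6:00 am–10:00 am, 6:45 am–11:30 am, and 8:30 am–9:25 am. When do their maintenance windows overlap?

7:00 am–8:00 am, 8:35 am–11:40 am

A, merged: 7:00 am–8:00 am, 8:35 am–11:40 am.
B, merged: 5:20 am–1:30 pm.
7:00 am–8:00 am meets the second set on 7:00 am–8:00 am.
8:35 am–11:40 am meets the second set on 8:35 am–11:40 am.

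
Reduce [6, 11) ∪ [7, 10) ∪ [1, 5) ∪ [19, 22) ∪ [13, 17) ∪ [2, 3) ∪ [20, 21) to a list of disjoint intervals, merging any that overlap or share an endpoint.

Sort by start: [1, 5), [2, 3), [6, 11), [7, 10), [13, 17), [19, 22), [20, 21).
[2, 3) overlaps/touches [1, 5) → extend to [1, 5).
[6, 11) is disjoint → start new block.
[7, 10) overlaps/touches [6, 11) → extend to [6, 11).
[13, 17) is disjoint → start new block.
[19, 22) is disjoint → start new block.
[20, 21) overlaps/touches [19, 22) → extend to [19, 22).

[1, 5) ∪ [6, 11) ∪ [13, 17) ∪ [19, 22)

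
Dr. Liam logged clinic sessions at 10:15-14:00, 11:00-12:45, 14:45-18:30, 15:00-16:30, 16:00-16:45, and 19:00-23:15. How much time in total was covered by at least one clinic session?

11 h 45 min

Merged: 10:15–14:00, 14:45–18:30, 19:00–23:15.
Lengths: 3 h 45 min + 3 h 45 min + 4 h 15 min = 11 h 45 min.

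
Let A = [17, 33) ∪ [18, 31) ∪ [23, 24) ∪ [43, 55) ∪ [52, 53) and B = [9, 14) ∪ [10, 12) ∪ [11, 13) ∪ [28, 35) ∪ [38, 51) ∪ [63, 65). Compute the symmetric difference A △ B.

Merge the first list: [17, 33), [43, 55).
Merge the second list: [9, 14), [28, 35), [38, 51), [63, 65).
A but not B: [17, 28), [51, 55).
B but not A: [9, 14), [33, 35), [38, 43), [63, 65).
Combining gives A △ B.

[9, 14) ∪ [17, 28) ∪ [33, 35) ∪ [38, 43) ∪ [51, 55) ∪ [63, 65)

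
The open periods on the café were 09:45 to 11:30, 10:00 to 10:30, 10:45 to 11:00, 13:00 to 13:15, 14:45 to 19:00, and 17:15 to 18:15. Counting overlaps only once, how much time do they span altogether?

6 h 15 min

Merged: 09:45-11:30, 13:00-13:15, 14:45-19:00.
Lengths: 1 h 45 min + 15 min + 4 h 15 min = 6 h 15 min.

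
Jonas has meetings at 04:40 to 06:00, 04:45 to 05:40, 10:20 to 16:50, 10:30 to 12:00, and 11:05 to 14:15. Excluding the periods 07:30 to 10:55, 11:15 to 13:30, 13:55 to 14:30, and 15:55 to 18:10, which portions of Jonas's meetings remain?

First set merges to 04:40–06:00, 10:20–16:50.
04:40–06:00: nothing removed.
10:20–16:50 \ B = 10:55–11:15, 13:30–13:55, 14:30–15:55.

04:40–06:00, 10:55–11:15, 13:30–13:55, 14:30–15:55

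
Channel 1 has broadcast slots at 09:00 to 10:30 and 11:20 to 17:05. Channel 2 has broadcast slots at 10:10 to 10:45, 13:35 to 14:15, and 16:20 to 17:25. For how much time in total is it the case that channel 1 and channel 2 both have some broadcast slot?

A ∩ B = 10:10–10:30, 13:35–14:15, 16:20–17:05.
Total: 20 min + 40 min + 45 min = 1 h 45 min.

1 h 45 min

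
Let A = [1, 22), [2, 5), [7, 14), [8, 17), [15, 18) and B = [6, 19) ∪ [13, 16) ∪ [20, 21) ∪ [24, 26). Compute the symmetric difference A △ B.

[1, 6) ∪ [19, 20) ∪ [21, 22) ∪ [24, 26)

Merge the first list: [1, 22).
Merge the second list: [6, 19), [20, 21), [24, 26).
A but not B: [1, 6), [19, 20), [21, 22).
B but not A: [24, 26).
Combining gives A △ B.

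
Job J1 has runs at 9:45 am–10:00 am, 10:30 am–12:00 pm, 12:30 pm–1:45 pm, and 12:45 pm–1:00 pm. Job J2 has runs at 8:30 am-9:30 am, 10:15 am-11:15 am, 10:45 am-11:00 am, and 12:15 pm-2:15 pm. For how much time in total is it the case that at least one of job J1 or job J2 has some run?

5 h

A, merged: 9:45 am–10:00 am, 10:30 am–12:00 pm, 12:30 pm–1:45 pm.
B, merged: 8:30 am–9:30 am, 10:15 am–11:15 am, 12:15 pm–2:15 pm.
A ∪ B = 8:30 am–9:30 am, 9:45 am–10:00 am, 10:15 am–12:00 pm, 12:15 pm–2:15 pm.
Total: 1 h + 15 min + 1 h 45 min + 2 h = 5 h.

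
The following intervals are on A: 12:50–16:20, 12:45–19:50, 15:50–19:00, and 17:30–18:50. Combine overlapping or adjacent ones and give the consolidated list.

12:45-19:50

Sort by start: 12:45-19:50, 12:50-16:20, 15:50-19:00, 17:30-18:50.
12:50-16:20 overlaps/touches 12:45-19:50 → extend to 12:45-19:50.
15:50-19:00 overlaps/touches 12:45-19:50 → extend to 12:45-19:50.
17:30-18:50 overlaps/touches 12:45-19:50 → extend to 12:45-19:50.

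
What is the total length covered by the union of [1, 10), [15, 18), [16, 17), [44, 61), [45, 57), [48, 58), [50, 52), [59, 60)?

29

Merged: [1, 10), [15, 18), [44, 61).
Lengths: 9 + 3 + 17 = 29.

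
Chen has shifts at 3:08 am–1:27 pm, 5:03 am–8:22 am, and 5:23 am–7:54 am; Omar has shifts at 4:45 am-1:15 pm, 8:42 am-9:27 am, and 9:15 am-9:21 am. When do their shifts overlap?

4:45 am-1:15 pm

A, merged: 3:08 am-1:27 pm.
B, merged: 4:45 am-1:15 pm.
3:08 am-1:27 pm meets the second set on 4:45 am-1:15 pm.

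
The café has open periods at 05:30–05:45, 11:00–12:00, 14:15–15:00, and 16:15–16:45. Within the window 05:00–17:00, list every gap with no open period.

05:00–05:30, 05:45–11:00, 12:00–14:15, 15:00–16:15, 16:45–17:00

After merging, the occupied span is 05:30–05:45, 11:00–12:00, 14:15–15:00, 16:15–16:45.
Gaps within 05:00–17:00: 05:00–05:30, 05:45–11:00, 12:00–14:15, 15:00–16:15, 16:45–17:00.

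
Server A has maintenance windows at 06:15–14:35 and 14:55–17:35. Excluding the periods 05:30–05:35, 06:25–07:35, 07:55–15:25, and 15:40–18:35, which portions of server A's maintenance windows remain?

06:15–14:35 with B removed leaves 06:15–06:25, 07:35–07:55.
14:55–17:35 with B removed leaves 15:25–15:40.

06:15–06:25, 07:35–07:55, 15:25–15:40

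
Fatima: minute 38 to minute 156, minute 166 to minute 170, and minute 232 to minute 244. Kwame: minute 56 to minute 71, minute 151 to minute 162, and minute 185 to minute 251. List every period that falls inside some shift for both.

minute 56 to minute 71, minute 151 to minute 156, minute 232 to minute 244

minute 38 to minute 156 overlaps B on minute 56 to minute 71, minute 151 to minute 156.
minute 166 to minute 170 falls entirely outside B.
minute 232 to minute 244 overlaps B on minute 232 to minute 244.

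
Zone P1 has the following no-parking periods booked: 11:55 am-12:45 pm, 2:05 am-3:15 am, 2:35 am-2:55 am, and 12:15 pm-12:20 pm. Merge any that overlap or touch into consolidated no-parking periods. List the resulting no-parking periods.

Sort by start: 2:05 am–3:15 am, 2:35 am–2:55 am, 11:55 am–12:45 pm, 12:15 pm–12:20 pm.
2:35 am–2:55 am overlaps/touches 2:05 am–3:15 am → extend to 2:05 am–3:15 am.
11:55 am–12:45 pm is disjoint → start new block.
12:15 pm–12:20 pm overlaps/touches 11:55 am–12:45 pm → extend to 11:55 am–12:45 pm.

2:05 am–3:15 am, 11:55 am–12:45 pm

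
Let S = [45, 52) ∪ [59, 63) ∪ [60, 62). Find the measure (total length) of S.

Merged: [45, 52), [59, 63).
Lengths: 7 + 4 = 11.

11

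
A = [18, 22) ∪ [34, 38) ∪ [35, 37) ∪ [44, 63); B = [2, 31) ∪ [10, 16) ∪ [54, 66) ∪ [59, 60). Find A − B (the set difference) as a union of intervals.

[34, 38) ∪ [44, 54)

A, merged: [18, 22), [34, 38), [44, 63).
B, merged: [2, 31), [54, 66).
[18, 22): fully covered by B → removed.
[34, 38): no B overlap → unchanged.
[44, 63) minus B → [44, 54).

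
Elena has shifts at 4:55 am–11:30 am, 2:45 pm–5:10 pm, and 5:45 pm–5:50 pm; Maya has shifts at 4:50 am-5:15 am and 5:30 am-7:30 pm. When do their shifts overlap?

4:55 am–11:30 am ∩ B → 4:55 am–5:15 am, 5:30 am–11:30 am.
2:45 pm–5:10 pm ∩ B → 2:45 pm–5:10 pm.
5:45 pm–5:50 pm ∩ B → 5:45 pm–5:50 pm.

4:55 am–5:15 am, 5:30 am–11:30 am, 2:45 pm–5:10 pm, 5:45 pm–5:50 pm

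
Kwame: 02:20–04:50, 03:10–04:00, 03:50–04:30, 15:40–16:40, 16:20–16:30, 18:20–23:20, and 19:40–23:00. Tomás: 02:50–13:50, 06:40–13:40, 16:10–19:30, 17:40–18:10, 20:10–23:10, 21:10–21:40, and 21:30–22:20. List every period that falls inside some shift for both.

02:50–04:50, 16:10–16:40, 18:20–19:30, 20:10–23:10

A, merged: 02:20–04:50, 15:40–16:40, 18:20–23:20.
B, merged: 02:50–13:50, 16:10–19:30, 20:10–23:10.
02:20–04:50 ∩ B → 02:50–04:50.
15:40–16:40 ∩ B → 16:10–16:40.
18:20–23:20 ∩ B → 18:20–19:30, 20:10–23:10.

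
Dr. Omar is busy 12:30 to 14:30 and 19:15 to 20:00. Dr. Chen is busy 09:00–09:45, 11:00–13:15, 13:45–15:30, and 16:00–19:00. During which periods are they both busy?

12:30–13:15, 13:45–14:30

12:30–14:30 overlaps B on 12:30–13:15, 13:45–14:30.
19:15–20:00 falls entirely outside B.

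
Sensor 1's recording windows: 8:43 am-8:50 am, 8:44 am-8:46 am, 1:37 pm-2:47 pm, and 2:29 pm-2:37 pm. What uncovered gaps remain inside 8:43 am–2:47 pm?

8:50 am–1:37 pm

After merging, the occupied span is 8:43 am–8:50 am, 1:37 pm–2:47 pm.
Uncovered inside 8:43 am–2:47 pm: 8:50 am–1:37 pm.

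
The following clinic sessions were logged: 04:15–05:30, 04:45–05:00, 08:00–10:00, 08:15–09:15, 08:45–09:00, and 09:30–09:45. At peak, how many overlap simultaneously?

3

At 08:45, 3 of the intervals are simultaneously active.
No point has more.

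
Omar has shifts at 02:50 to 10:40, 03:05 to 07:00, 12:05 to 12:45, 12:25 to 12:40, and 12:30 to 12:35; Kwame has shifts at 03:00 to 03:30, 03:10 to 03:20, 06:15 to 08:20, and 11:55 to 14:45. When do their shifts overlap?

Merge the first list: 02:50-10:40, 12:05-12:45.
Merge the second list: 03:00-03:30, 06:15-08:20, 11:55-14:45.
02:50-10:40 ∩ B → 03:00-03:30, 06:15-08:20.
12:05-12:45 ∩ B → 12:05-12:45.

03:00-03:30, 06:15-08:20, 12:05-12:45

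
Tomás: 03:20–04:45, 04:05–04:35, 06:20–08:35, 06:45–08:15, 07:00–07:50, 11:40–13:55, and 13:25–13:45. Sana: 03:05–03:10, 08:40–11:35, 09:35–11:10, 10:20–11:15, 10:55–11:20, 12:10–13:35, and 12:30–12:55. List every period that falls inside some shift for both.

12:10–13:35

A, merged: 03:20–04:45, 06:20–08:35, 11:40–13:55.
B, merged: 03:05–03:10, 08:40–11:35, 12:10–13:35.
03:20–04:45: no overlap with the second set.
06:20–08:35: no overlap with the second set.
11:40–13:55 meets the second set on 12:10–13:35.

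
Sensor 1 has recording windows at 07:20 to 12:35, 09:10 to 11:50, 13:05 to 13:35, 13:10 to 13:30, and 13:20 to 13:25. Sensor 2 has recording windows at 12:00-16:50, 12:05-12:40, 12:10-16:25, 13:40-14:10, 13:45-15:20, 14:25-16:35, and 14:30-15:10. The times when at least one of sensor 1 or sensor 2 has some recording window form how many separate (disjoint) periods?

First set merges to 07:20-12:35, 13:05-13:35.
Second set merges to 12:00-16:50.
A ∪ B = 07:20-16:50.
That is 1 disjoint piece.

1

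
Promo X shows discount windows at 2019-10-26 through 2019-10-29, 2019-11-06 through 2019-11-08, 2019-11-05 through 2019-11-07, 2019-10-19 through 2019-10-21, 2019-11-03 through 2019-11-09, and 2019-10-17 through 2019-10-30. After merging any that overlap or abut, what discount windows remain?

2019-10-17 through 2019-10-30, 2019-11-03 through 2019-11-09

Sort by start: 2019-10-17 through 2019-10-30, 2019-10-19 through 2019-10-21, 2019-10-26 through 2019-10-29, 2019-11-03 through 2019-11-09, 2019-11-05 through 2019-11-07, 2019-11-06 through 2019-11-08.
2019-10-19 through 2019-10-21 overlaps/touches 2019-10-17 through 2019-10-30 → extend to 2019-10-17 through 2019-10-30.
2019-10-26 through 2019-10-29 overlaps/touches 2019-10-17 through 2019-10-30 → extend to 2019-10-17 through 2019-10-30.
2019-11-03 through 2019-11-09 is disjoint → start new block.
2019-11-05 through 2019-11-07 overlaps/touches 2019-11-03 through 2019-11-09 → extend to 2019-11-03 through 2019-11-09.
2019-11-06 through 2019-11-08 overlaps/touches 2019-11-03 through 2019-11-09 → extend to 2019-11-03 through 2019-11-09.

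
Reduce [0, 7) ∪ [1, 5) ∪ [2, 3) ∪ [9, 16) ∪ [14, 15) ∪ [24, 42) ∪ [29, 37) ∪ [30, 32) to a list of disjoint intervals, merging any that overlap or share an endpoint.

[0, 7) ∪ [9, 16) ∪ [24, 42)

[1, 5) overlaps/touches [0, 7) → extend to [0, 7).
[2, 3) overlaps/touches [0, 7) → extend to [0, 7).
[9, 16) is disjoint → start new block.
[14, 15) overlaps/touches [9, 16) → extend to [9, 16).
[24, 42) is disjoint → start new block.
[29, 37) overlaps/touches [24, 42) → extend to [24, 42).
[30, 32) overlaps/touches [24, 42) → extend to [24, 42).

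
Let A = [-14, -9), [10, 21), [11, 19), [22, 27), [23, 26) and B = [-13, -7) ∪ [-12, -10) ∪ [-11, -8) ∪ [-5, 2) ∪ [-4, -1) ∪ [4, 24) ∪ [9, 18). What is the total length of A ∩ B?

17

Merge the first list: [-14, -9), [10, 21), [22, 27).
Merge the second list: [-13, -7), [-5, 2), [4, 24).
A ∩ B = [-13, -9), [10, 21), [22, 24).
Total: 4 + 11 + 2 = 17.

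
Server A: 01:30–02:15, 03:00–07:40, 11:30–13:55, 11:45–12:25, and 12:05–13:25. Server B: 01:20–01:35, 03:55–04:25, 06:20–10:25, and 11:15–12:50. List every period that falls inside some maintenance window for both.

Merge the first list: 01:30–02:15, 03:00–07:40, 11:30–13:55.
01:30–02:15 overlaps B on 01:30–01:35.
03:00–07:40 overlaps B on 03:55–04:25, 06:20–07:40.
11:30–13:55 overlaps B on 11:30–12:50.

01:30–01:35, 03:55–04:25, 06:20–07:40, 11:30–12:50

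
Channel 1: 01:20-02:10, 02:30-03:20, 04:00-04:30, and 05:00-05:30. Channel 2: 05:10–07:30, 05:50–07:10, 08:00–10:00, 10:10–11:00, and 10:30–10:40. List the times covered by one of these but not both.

Second set merges to 05:10-07:30, 08:00-10:00, 10:10-11:00.
A but not B: 01:20-02:10, 02:30-03:20, 04:00-04:30, 05:00-05:10.
B but not A: 05:30-07:30, 08:00-10:00, 10:10-11:00.
Combining gives A △ B.

01:20-02:10, 02:30-03:20, 04:00-04:30, 05:00-05:10, 05:30-07:30, 08:00-10:00, 10:10-11:00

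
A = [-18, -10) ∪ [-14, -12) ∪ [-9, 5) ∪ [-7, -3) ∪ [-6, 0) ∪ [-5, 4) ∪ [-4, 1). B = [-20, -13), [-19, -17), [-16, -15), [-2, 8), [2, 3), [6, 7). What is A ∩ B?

[-18, -13) ∪ [-2, 5)

A, merged: [-18, -10), [-9, 5).
B, merged: [-20, -13), [-2, 8).
[-18, -10) overlaps B on [-18, -13).
[-9, 5) overlaps B on [-2, 5).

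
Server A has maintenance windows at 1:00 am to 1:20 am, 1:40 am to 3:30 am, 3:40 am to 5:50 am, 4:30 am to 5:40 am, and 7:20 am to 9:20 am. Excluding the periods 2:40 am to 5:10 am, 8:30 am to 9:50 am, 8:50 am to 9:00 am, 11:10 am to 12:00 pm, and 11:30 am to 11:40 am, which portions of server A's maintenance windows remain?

A, merged: 1:00 am–1:20 am, 1:40 am–3:30 am, 3:40 am–5:50 am, 7:20 am–9:20 am.
B, merged: 2:40 am–5:10 am, 8:30 am–9:50 am, 11:10 am–12:00 pm.
1:00 am–1:20 am is untouched.
1:40 am–3:30 am with B removed leaves 1:40 am–2:40 am.
3:40 am–5:50 am with B removed leaves 5:10 am–5:50 am.
7:20 am–9:20 am with B removed leaves 7:20 am–8:30 am.

1:00 am–1:20 am, 1:40 am–2:40 am, 5:10 am–5:50 am, 7:20 am–8:30 am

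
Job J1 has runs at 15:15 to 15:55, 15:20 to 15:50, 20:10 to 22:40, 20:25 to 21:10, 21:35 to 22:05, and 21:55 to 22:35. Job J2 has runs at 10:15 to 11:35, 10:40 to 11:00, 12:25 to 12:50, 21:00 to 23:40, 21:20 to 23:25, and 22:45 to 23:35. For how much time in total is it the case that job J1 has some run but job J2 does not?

1 h 30 min

Merge the first list: 15:15-15:55, 20:10-22:40.
Merge the second list: 10:15-11:35, 12:25-12:50, 21:00-23:40.
A \ B = 15:15-15:55, 20:10-21:00.
Total: 40 min + 50 min = 1 h 30 min.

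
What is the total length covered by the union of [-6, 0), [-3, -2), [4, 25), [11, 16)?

Merged: [-6, 0), [4, 25).
Lengths: 6 + 21 = 27.

27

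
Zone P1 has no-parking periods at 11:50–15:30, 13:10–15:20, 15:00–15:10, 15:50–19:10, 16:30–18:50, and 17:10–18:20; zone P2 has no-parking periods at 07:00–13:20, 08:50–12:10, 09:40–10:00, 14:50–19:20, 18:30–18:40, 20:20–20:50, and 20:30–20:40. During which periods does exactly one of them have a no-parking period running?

07:00–11:50, 13:20–14:50, 15:30–15:50, 19:10–19:20, 20:20–20:50

Merge the first list: 11:50–15:30, 15:50–19:10.
Merge the second list: 07:00–13:20, 14:50–19:20, 20:20–20:50.
Only in the first: 13:20–14:50.
Only in the second: 07:00–11:50, 15:30–15:50, 19:10–19:20, 20:20–20:50.
Together these are the periods covered by exactly one.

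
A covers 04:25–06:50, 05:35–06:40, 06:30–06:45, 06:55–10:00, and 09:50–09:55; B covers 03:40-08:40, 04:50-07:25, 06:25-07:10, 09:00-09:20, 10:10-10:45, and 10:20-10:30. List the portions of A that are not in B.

08:40-09:00, 09:20-10:00

First set merges to 04:25-06:50, 06:55-10:00.
Second set merges to 03:40-08:40, 09:00-09:20, 10:10-10:45.
04:25-06:50: fully covered by B → removed.
06:55-10:00 minus B → 08:40-09:00, 09:20-10:00.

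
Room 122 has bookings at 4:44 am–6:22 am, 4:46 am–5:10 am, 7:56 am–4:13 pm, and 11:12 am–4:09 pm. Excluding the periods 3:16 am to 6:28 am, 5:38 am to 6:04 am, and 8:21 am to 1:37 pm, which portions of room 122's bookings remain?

Merge the first list: 4:44 am-6:22 am, 7:56 am-4:13 pm.
Merge the second list: 3:16 am-6:28 am, 8:21 am-1:37 pm.
4:44 am-6:22 am lies entirely inside B → drops out.
7:56 am-4:13 pm with B removed leaves 7:56 am-8:21 am, 1:37 pm-4:13 pm.

7:56 am-8:21 am, 1:37 pm-4:13 pm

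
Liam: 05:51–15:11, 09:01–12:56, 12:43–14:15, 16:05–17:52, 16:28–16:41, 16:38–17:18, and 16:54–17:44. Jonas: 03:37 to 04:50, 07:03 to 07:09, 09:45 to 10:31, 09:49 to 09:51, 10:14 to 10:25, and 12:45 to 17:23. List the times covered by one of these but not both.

03:37-04:50, 05:51-07:03, 07:09-09:45, 10:31-12:45, 15:11-16:05, 17:23-17:52

Merge the first list: 05:51-15:11, 16:05-17:52.
Merge the second list: 03:37-04:50, 07:03-07:09, 09:45-10:31, 12:45-17:23.
Only in the first: 05:51-07:03, 07:09-09:45, 10:31-12:45, 17:23-17:52.
Only in the second: 03:37-04:50, 15:11-16:05.
Together these are the periods covered by exactly one.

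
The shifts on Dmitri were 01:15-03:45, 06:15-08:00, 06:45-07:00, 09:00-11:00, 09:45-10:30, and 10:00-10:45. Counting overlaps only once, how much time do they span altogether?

Merged: 01:15-03:45, 06:15-08:00, 09:00-11:00.
Lengths: 2 h 30 min + 1 h 45 min + 2 h = 6 h 15 min.

6 h 15 min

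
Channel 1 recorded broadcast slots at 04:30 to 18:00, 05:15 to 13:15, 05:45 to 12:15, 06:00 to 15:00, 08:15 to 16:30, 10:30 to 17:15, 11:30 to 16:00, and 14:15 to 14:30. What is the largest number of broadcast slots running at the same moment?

Walk the sorted start/end points keeping a running depth.
The depth first hits 7 at 11:30.

7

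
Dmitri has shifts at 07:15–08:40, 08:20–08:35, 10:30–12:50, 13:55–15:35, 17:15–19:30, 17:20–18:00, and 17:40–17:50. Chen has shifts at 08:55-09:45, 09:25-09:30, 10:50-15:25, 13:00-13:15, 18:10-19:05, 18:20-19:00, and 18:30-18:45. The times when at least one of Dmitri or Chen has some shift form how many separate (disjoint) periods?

First set merges to 07:15–08:40, 10:30–12:50, 13:55–15:35, 17:15–19:30.
Second set merges to 08:55–09:45, 10:50–15:25, 18:10–19:05.
A ∪ B = 07:15–08:40, 08:55–09:45, 10:30–15:35, 17:15–19:30.
That is 4 disjoint pieces.

4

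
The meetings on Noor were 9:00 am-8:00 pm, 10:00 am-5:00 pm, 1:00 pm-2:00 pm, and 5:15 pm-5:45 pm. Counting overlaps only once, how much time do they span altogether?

Merged: 9:00 am-8:00 pm.
Length: 11 h.

11 h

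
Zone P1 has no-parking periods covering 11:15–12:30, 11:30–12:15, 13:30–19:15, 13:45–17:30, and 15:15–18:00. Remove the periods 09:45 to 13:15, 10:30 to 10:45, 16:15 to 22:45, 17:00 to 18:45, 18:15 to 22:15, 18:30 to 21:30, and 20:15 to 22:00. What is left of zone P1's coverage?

13:30-16:15

Merge the first list: 11:15-12:30, 13:30-19:15.
Merge the second list: 09:45-13:15, 16:15-22:45.
11:15-12:30: entirely removed.
13:30-19:15 \ B = 13:30-16:15.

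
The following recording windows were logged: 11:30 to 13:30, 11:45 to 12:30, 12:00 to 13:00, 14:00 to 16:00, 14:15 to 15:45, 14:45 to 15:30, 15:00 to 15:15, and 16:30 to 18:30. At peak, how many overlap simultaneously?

Walk the sorted start/end points keeping a running depth.
The depth first hits 4 at 15:00.

4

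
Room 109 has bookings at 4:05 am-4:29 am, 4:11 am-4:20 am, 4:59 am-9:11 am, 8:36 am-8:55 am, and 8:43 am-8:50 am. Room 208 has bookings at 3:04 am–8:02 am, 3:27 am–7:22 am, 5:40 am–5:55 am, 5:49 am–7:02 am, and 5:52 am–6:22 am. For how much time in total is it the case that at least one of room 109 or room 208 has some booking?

First set merges to 4:05 am–4:29 am, 4:59 am–9:11 am.
Second set merges to 3:04 am–8:02 am.
A ∪ B = 3:04 am–9:11 am.
Total: 6 h 7 min.

6 h 7 min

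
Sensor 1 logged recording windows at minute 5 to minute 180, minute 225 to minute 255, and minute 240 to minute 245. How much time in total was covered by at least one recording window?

205 minutes

Merged: minute 5 to minute 180, minute 225 to minute 255.
Lengths: 175 minutes + 30 minutes = 205 minutes.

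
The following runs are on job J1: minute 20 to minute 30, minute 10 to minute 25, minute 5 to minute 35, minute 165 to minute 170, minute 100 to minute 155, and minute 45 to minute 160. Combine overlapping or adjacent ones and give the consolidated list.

minute 5 to minute 35, minute 45 to minute 160, minute 165 to minute 170

Sort by start: minute 5 to minute 35, minute 10 to minute 25, minute 20 to minute 30, minute 45 to minute 160, minute 100 to minute 155, minute 165 to minute 170.
minute 10 to minute 25 overlaps/touches minute 5 to minute 35 → extend to minute 5 to minute 35.
minute 20 to minute 30 overlaps/touches minute 5 to minute 35 → extend to minute 5 to minute 35.
minute 45 to minute 160 is disjoint → start new block.
minute 100 to minute 155 overlaps/touches minute 45 to minute 160 → extend to minute 45 to minute 160.
minute 165 to minute 170 is disjoint → start new block.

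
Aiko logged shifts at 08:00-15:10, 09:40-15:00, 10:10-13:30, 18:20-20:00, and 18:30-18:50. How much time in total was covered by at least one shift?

Merged: 08:00–15:10, 18:20–20:00.
Lengths: 7 h 10 min + 1 h 40 min = 8 h 50 min.

8 h 50 min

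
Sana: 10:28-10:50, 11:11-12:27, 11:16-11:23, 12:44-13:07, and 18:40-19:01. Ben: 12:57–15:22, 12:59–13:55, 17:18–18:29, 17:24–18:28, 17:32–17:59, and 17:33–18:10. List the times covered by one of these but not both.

First set merges to 10:28–10:50, 11:11–12:27, 12:44–13:07, 18:40–19:01.
Second set merges to 12:57–15:22, 17:18–18:29.
Only in the first: 10:28–10:50, 11:11–12:27, 12:44–12:57, 18:40–19:01.
Only in the second: 13:07–15:22, 17:18–18:29.
Together these are the periods covered by exactly one.

10:28–10:50, 11:11–12:27, 12:44–12:57, 13:07–15:22, 17:18–18:29, 18:40–19:01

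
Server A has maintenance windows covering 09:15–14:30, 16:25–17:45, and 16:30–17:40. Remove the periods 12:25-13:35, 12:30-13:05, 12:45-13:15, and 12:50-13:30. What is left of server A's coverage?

First set merges to 09:15–14:30, 16:25–17:45.
Second set merges to 12:25–13:35.
09:15–14:30 minus B → 09:15–12:25, 13:35–14:30.
16:25–17:45: no B overlap → unchanged.

09:15–12:25, 13:35–14:30, 16:25–17:45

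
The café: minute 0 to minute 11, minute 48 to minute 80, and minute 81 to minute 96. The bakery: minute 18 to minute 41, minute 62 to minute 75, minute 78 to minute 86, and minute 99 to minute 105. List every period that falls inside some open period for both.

minute 0 to minute 11: no overlap with the second set.
minute 48 to minute 80 meets the second set on minute 62 to minute 75, minute 78 to minute 80.
minute 81 to minute 96 meets the second set on minute 81 to minute 86.

minute 62 to minute 75, minute 78 to minute 80, minute 81 to minute 86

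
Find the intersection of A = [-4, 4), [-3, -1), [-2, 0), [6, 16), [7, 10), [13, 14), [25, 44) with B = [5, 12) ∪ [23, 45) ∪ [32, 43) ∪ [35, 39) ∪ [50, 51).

Merge the first list: [-4, 4), [6, 16), [25, 44).
Merge the second list: [5, 12), [23, 45), [50, 51).
[-4, 4): no overlap with the second set.
[6, 16) meets the second set on [6, 12).
[25, 44) meets the second set on [25, 44).

[6, 12) ∪ [25, 44)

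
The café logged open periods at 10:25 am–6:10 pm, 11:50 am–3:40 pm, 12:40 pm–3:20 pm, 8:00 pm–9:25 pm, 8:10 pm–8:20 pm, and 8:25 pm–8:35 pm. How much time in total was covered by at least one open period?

Merged: 10:25 am–6:10 pm, 8:00 pm–9:25 pm.
Lengths: 7 h 45 min + 1 h 25 min = 9 h 10 min.

9 h 10 min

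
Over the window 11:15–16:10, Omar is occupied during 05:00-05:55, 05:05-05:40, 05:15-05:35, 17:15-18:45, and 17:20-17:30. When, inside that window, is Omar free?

11:15-16:10

The merged coverage is 05:00-05:55, 17:15-18:45.
Gaps within 11:15-16:10: 11:15-16:10.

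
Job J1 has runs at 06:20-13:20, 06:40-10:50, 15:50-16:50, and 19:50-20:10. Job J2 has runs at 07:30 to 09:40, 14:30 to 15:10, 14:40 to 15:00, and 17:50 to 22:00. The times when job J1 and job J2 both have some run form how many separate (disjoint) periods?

2

First set merges to 06:20-13:20, 15:50-16:50, 19:50-20:10.
Second set merges to 07:30-09:40, 14:30-15:10, 17:50-22:00.
A ∩ B = 07:30-09:40, 19:50-20:10.
That is 2 disjoint pieces.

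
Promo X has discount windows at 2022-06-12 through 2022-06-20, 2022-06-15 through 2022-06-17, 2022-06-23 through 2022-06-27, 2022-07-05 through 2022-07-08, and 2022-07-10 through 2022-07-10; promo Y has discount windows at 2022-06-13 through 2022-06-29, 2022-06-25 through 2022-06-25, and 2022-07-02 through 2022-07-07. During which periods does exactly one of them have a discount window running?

2022-06-12 through 2022-06-12, 2022-06-21 through 2022-06-22, 2022-06-28 through 2022-06-29, 2022-07-02 through 2022-07-04, 2022-07-08 through 2022-07-08, 2022-07-10 through 2022-07-10

A, merged: 2022-06-12 through 2022-06-20, 2022-06-23 through 2022-06-27, 2022-07-05 through 2022-07-08, 2022-07-10 through 2022-07-10.
B, merged: 2022-06-13 through 2022-06-29, 2022-07-02 through 2022-07-07.
Only in the first: 2022-06-12 through 2022-06-12, 2022-07-08 through 2022-07-08, 2022-07-10 through 2022-07-10.
Only in the second: 2022-06-21 through 2022-06-22, 2022-06-28 through 2022-06-29, 2022-07-02 through 2022-07-04.
Together these are the periods covered by exactly one.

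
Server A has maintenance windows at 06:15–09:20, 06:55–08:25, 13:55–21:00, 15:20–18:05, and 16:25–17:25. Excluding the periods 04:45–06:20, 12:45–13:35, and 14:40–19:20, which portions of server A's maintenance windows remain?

Merge the first list: 06:15–09:20, 13:55–21:00.
06:15–09:20 \ B = 06:20–09:20.
13:55–21:00 \ B = 13:55–14:40, 19:20–21:00.

06:20–09:20, 13:55–14:40, 19:20–21:00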